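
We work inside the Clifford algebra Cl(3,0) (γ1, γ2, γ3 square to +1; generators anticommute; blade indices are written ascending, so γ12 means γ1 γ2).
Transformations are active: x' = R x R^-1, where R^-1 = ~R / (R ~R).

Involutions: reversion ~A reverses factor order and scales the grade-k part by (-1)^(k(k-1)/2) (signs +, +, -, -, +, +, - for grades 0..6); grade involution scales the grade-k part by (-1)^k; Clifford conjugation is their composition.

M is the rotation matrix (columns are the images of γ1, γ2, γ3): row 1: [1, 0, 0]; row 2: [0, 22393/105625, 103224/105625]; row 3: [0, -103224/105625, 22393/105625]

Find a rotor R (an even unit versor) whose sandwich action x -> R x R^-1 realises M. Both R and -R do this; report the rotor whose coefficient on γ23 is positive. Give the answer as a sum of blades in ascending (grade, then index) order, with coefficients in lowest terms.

Method: write R = a + b12*γ12 + b13*γ13 + b23*γ23 with a^2 + b12^2 + b13^2 + b23^2 = 1 (so R^-1 = ~R). Expanding the columns R e_j ~R gives tr M = 4a^2 - 1 and, from the antisymmetric part, M21 - M12 = -4a*b12, M13 - M31 = 4a*b13, M32 - M23 = -4a*b23.
Here tr M = 150411/105625, so a^2 = (1 + tr M)/4 = 64009/105625 and a = ±253/325. Taking a = 253/325: M21 - M12 = 0, M13 - M31 = 0, M32 - M23 = -206448/105625, giving b12 = 0, b13 = 0, b23 = 204/325, i.e. R = 253/325 + 204/325*γ23.
Its γ23 coefficient is already positive.
Answer: 253/325 + 204/325*γ23. Recall the cover is two-to-one: with M of trace 150411/105625, both preimages act alike, and the stated γ23 sign chooses the sheet.


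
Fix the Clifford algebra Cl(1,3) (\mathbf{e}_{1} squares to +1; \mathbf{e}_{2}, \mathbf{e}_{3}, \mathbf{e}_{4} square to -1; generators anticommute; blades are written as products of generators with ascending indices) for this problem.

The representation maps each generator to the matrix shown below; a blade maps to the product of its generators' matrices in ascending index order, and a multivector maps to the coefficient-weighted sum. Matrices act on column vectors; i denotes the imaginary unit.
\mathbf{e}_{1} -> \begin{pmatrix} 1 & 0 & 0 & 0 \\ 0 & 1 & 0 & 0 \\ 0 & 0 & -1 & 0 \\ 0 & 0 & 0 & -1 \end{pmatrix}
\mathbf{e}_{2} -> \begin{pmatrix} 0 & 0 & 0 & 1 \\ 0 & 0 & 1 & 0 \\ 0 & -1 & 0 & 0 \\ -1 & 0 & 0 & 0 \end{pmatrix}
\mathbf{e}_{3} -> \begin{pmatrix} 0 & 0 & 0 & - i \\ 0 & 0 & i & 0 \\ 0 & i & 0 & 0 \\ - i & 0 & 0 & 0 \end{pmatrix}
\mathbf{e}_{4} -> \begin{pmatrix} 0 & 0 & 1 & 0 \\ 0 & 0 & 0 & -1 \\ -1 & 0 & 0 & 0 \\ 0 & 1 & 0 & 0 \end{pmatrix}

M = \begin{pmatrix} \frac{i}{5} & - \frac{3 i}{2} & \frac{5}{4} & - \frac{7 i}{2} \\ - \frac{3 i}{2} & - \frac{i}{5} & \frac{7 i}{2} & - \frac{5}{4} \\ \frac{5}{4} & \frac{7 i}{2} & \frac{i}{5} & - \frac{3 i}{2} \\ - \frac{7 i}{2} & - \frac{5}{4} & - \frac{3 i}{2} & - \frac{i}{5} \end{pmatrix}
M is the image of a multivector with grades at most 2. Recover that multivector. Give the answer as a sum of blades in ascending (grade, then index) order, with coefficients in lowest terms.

Method: the blade images are trace-orthogonal — tr(rho(e_A) rho(e_B)^-1) = 4 if A = B and 0 otherwise — and rho(e_A)^-1 = (e_A)^2 * rho(e_A) with (e_A)^2 = +1 or -1, so the coefficient of e_A in the preimage is (e_A)^2 * tr(M rho(e_A))/4.
Nonzero projections over blades of grade <= 2: e_{3}: (e_{3})^2 = -1, tr(M rho(e_{3})) = -14, coefficient \frac{7}{2}; e_{1} e_{4}: (e_{1} e_{4})^2 = +1, tr(M rho(e_{1} e_{4})) = 5, coefficient \frac{5}{4}; e_{2} e_{3}: (e_{2} e_{3})^2 = -1, tr(M rho(e_{2} e_{3})) = \frac{4}{5}, coefficient -\frac{1}{5}; e_{3} e_{4}: (e_{3} e_{4})^2 = -1, tr(M rho(e_{3} e_{4})) = -6, coefficient \frac{3}{2}. Every other blade of grade <= 2 projects to 0.
Answer: \frac{7}{2} e_{3} + \frac{5}{4} e_{1} e_{4} - \frac{1}{5} e_{2} e_{3} + \frac{3}{2} e_{3} e_{4}


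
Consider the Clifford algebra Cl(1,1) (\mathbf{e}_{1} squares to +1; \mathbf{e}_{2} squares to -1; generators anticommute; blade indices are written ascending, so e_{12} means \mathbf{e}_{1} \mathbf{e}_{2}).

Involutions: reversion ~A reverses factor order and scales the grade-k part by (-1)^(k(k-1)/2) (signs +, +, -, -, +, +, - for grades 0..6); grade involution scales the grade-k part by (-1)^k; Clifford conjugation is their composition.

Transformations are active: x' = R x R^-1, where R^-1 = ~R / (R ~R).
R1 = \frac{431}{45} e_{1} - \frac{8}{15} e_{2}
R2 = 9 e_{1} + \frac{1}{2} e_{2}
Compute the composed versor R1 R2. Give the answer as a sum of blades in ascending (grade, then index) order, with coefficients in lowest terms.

Distribute over the terms of R1 (each basis-blade product reordered to ascending indices, repeated generators contracted through their squares):
(\frac{431}{45} e_{1}) R2 = \frac{431}{5} + \frac{431}{90} e_{12}
(-\frac{8}{15} e_{2}) R2 = \frac{4}{15} + \frac{24}{5} e_{12}
Summing the partial products and collecting blades:
Answer: \frac{1297}{15} + \frac{863}{90} e_{12}


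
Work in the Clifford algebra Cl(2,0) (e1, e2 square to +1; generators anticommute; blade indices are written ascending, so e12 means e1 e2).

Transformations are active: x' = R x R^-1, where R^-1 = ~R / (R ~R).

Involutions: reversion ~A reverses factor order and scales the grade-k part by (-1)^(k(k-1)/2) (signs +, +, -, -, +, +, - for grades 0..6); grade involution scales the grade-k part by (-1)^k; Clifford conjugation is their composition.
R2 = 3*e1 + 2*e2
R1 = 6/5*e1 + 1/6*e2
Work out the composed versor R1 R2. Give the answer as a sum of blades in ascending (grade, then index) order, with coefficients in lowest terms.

Distribute over the terms of R1 (each basis-blade product reordered to ascending indices, repeated generators contracted through their squares):
(6/5*e1) R2 = 18/5 + 12/5*e12
(1/6*e2) R2 = 1/3 - 1/2*e12
Summing the partial products and collecting blades:
Answer: 59/15 + 19/10*e12


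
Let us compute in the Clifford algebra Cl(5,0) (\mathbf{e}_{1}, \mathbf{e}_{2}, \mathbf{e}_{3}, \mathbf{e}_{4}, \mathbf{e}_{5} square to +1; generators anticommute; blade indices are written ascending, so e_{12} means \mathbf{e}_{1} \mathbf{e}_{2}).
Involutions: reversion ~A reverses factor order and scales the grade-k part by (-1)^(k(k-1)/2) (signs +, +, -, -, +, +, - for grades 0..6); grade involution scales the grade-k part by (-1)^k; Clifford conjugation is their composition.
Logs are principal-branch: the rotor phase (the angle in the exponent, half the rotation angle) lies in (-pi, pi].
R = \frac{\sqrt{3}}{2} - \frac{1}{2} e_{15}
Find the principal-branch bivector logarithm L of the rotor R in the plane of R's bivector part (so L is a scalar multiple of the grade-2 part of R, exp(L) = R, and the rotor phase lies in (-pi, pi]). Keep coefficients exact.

The scalar part of R is \frac{\sqrt{3}}{2}, so the principal-branch rotor phase is pinned; divide the bivector part by its sine to get the unit plane — L is the phase times that plane.
Concretely: cos(phase) = \frac{\sqrt{3}}{2} gives phase = ±\frac{\pi}{6}, and since phase/sin(phase) is even the sign is immaterial: L = (phase/sin(phase)) * <R>_2 = (\frac{\pi}{3}) * <R>_2.
Answer: - \frac{\pi}{6} e_{15}


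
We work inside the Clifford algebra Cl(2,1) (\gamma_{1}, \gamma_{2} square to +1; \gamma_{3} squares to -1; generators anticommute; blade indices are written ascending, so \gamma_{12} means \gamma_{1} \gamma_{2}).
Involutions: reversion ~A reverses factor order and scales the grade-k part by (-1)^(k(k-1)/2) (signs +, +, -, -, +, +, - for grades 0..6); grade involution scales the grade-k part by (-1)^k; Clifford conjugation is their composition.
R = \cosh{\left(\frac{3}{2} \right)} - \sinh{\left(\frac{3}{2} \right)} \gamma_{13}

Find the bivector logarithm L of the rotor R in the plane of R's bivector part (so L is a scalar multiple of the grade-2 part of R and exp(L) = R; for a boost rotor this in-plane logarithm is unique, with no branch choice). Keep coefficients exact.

The scalar part of R is \cosh{\left(\frac{3}{2} \right)}, which fixes the rapidity magnitude through cosh (cosh is even, so it cannot fix the sign — the bivector part carries that); dividing the bivector part by sinh of the rapidity gives the plane, and L = rapidity * plane, where the joint sign ambiguity of (rapidity, plane) cancels in the product.
Concretely: cosh(rapidity) = \cosh{\left(\frac{3}{2} \right)} gives rapidity = ±\frac{3}{2}, and since rapidity/sinh(rapidity) is even the sign is immaterial: L = (rapidity/sinh(rapidity)) * <R>_2 = (\frac{3}{2 \sinh{\left(\frac{3}{2} \right)}}) * <R>_2.
Answer: - \frac{3}{2} \gamma_{13}


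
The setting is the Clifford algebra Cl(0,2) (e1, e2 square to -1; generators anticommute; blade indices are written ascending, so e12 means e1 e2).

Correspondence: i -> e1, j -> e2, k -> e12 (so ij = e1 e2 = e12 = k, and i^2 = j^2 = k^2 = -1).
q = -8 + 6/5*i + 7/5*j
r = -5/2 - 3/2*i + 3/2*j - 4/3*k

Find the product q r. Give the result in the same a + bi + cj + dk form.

In blades: q = -8 + 6/5*e1 + 7/5*e2, r = -5/2 - 3/2*e1 + 3/2*e2 - 4/3*e12.
Distribute q over r term by term (generator squares from the signature, products reordered to ascending indices): (-8)*r = 20 + 12*e1 - 12*e2 + 32/3*e12; (6/5*e1)*r = 9/5 - 3*e1 + 8/5*e2 + 9/5*e12; (7/5*e2)*r = -21/10 - 28/15*e1 - 7/2*e2 + 21/10*e12.
Sum: 197/10 + 107/15*e1 - 139/10*e2 + 437/30*e12; translating back through the correspondence:
Answer: 197/10 + 107/15*i - 139/10*j + 437/30*k


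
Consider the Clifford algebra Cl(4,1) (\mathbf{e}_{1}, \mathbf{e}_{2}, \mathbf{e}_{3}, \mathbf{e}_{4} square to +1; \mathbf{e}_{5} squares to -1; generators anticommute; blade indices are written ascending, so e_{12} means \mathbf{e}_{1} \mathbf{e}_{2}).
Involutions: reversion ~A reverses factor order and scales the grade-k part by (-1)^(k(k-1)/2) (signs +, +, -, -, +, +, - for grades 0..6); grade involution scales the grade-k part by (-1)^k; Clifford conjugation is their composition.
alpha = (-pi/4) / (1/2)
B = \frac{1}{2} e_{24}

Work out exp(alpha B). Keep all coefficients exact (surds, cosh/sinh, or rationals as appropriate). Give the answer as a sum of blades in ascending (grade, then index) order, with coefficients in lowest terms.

B^2 = (\frac{1}{2})^2*(e_{24})^2 = \frac{1}{4}*(-1) = -\frac{1}{4} (a basis 2-blade squares to minus the product of its generators' squares).
B^2 = -\frac{1}{4} — B^2 < 0, so the exponential closes trigonometrically: l = \frac{1}{2}, alpha*l = - \frac{\pi}{4}, so exp(alpha B) = cos(- \frac{\pi}{4}) + (sin(- \frac{\pi}{4})/(\frac{1}{2}))*B = \frac{\sqrt{2}}{2} + (- \sqrt{2})*B.
Answer: \frac{\sqrt{2}}{2} - \frac{\sqrt{2}}{2} e_{24}


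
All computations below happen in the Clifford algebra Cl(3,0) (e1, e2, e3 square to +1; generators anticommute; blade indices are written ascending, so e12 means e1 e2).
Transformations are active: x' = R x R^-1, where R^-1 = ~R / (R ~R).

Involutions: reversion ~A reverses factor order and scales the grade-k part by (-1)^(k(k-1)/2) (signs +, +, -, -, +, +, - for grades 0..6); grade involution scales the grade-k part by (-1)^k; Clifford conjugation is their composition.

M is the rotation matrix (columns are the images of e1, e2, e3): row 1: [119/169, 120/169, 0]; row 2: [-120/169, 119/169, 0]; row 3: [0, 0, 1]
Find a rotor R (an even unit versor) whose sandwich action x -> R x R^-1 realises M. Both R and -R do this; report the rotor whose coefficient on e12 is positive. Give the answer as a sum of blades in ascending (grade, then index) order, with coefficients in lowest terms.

Method: write R = a + b12*e12 + b13*e13 + b23*e23 with a^2 + b12^2 + b13^2 + b23^2 = 1 (so R^-1 = ~R). Expanding the columns R e_j ~R gives tr M = 4a^2 - 1 and, from the antisymmetric part, M21 - M12 = -4a*b12, M13 - M31 = 4a*b13, M32 - M23 = -4a*b23.
Here tr M = 407/169, so a^2 = (1 + tr M)/4 = 144/169 and a = ±12/13. Taking a = 12/13: M21 - M12 = -240/169, M13 - M31 = 0, M32 - M23 = 0, giving b12 = 5/13, b13 = 0, b23 = 0, i.e. R = 12/13 + 5/13*e12.
Its e12 coefficient is already positive.
Answer: 12/13 + 5/13*e12. Note: both R and -R realise this M (trace 407/169); the covering map identifies them, and the e12-coefficient sign is the tie-breaker.


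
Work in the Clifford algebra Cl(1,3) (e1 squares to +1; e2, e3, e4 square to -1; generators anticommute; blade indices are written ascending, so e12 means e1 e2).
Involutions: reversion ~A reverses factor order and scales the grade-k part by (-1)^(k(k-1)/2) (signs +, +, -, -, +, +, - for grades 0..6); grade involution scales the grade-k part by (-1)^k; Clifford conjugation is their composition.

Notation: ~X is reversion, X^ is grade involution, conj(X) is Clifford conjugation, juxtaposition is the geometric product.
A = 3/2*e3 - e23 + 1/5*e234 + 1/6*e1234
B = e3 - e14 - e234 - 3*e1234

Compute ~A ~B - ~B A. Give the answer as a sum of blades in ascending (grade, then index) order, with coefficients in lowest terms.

first term: -6/5 - 13/30*e1 - e2 - e4 + 3*e14 + 1/6*e23 + 13/10*e24 - 1/5*e123 + 14/3*e124 - 3/2*e134 + e1234
second term: -4/5 - 23/30*e1 - e2 + e4 - 3*e14 + 1/6*e23 + 17/10*e24 - 1/5*e123 - 14/3*e124 - 3/2*e134 - e1234
Answer: -2/5 + 1/3*e1 - 2*e4 + 6*e14 - 2/5*e24 + 28/3*e124 + 2*e1234


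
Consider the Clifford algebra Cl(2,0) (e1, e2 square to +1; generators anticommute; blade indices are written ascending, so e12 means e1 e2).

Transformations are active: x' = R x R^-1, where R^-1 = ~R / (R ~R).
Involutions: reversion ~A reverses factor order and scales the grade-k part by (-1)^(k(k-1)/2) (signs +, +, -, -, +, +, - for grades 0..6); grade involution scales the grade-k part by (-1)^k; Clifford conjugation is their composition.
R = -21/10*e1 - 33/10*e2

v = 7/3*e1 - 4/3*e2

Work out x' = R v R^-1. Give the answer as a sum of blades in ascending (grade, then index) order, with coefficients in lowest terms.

~R = -21/10*e1 - 33/10*e2, and R ~R = 153/10, so R^-1 = ~R / (153/10).
R v = -1/2 + 21/2*e12
Answer: -112/51*e1 + 79/51*e2


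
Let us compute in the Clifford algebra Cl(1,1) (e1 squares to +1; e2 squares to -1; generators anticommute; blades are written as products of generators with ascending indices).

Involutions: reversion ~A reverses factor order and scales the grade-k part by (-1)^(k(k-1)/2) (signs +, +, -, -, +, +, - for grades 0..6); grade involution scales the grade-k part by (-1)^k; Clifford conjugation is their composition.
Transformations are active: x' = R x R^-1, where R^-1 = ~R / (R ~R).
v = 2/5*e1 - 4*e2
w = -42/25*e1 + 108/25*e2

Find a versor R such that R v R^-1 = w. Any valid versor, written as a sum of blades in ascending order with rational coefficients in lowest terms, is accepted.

Construction: equal norms (both -396/25) license R = v + w = -32/25*e1 + 8/25*e2 — nothing changes along that direction, while (v - w)/2 changes sign, so v maps onto w.
Answer: -32/25*e1 + 8/25*e2


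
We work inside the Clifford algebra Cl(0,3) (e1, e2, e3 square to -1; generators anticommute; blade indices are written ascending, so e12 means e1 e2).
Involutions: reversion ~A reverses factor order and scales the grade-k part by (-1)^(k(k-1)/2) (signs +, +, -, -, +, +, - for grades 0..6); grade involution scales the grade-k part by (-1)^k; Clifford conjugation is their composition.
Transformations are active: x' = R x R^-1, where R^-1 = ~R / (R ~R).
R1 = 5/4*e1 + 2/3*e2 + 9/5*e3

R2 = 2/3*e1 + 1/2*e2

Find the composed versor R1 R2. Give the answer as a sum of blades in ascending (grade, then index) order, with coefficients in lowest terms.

Distribute over the terms of R2 (each basis-blade product reordered to ascending indices, repeated generators contracted through their squares):
R1 (2/3*e1) = -5/6 - 4/9*e12 - 6/5*e13
R1 (1/2*e2) = -1/3 + 5/8*e12 - 9/10*e23
Summing the partial products and collecting blades:
Answer: -7/6 + 13/72*e12 - 6/5*e13 - 9/10*e23


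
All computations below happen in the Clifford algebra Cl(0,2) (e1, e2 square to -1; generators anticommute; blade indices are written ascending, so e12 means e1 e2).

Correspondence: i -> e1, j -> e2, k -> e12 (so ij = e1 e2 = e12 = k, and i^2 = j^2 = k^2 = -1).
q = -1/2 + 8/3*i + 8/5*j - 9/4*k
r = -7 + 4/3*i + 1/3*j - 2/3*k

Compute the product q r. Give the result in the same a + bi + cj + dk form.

In blades: q = -1/2 + 8/3*e1 + 8/5*e2 - 9/4*e12, r = -7 + 4/3*e1 + 1/3*e2 - 2/3*e12.
Distribute q over r term by term (generator squares from the signature, products reordered to ascending indices): (-1/2)*r = 7/2 - 2/3*e1 - 1/6*e2 + 1/3*e12; (8/3*e1)*r = -32/9 - 56/3*e1 + 16/9*e2 + 8/9*e12; (8/5*e2)*r = -8/15 - 16/15*e1 - 56/5*e2 - 32/15*e12; (-9/4*e12)*r = -3/2 + 3/4*e1 - 3*e2 + 63/4*e12.
Sum: -94/45 - 393/20*e1 - 1133/90*e2 + 2671/180*e12; translating back through the correspondence:
Answer: -94/45 - 393/20*i - 1133/90*j + 2671/180*k


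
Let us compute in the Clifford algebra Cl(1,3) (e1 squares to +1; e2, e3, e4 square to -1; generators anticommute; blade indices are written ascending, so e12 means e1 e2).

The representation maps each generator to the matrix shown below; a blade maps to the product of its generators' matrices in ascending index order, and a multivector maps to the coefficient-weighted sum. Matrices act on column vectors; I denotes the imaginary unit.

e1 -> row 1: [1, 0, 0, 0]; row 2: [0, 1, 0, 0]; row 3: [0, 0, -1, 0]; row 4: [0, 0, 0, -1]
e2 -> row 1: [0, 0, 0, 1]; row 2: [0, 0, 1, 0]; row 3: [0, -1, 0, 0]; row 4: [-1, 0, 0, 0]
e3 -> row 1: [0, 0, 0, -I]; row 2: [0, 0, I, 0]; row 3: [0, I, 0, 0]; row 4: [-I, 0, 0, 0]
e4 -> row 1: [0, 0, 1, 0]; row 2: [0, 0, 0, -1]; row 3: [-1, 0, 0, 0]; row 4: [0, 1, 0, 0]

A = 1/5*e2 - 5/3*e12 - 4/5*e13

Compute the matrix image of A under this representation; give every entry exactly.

Bivector images (products of the table entries): rho(e12) = rho(e1)rho(e2) = row 1: [0, 0, 0, 1]; row 2: [0, 0, 1, 0]; row 3: [0, 1, 0, 0]; row 4: [1, 0, 0, 0]; rho(e13) = rho(e1)rho(e3) = row 1: [0, 0, 0, -I]; row 2: [0, 0, I, 0]; row 3: [0, -I, 0, 0]; row 4: [I, 0, 0, 0].
M = (1/5)*rho(e2) + (-5/3)*rho(e12) + (-4/5)*rho(e13), summed entrywise:
Answer: row 1: [0, 0, 0, -22/15 + 4*I/5]; row 2: [0, 0, -22/15 - 4*I/5, 0]; row 3: [0, -28/15 + 4*I/5, 0, 0]; row 4: [-28/15 - 4*I/5, 0, 0, 0]


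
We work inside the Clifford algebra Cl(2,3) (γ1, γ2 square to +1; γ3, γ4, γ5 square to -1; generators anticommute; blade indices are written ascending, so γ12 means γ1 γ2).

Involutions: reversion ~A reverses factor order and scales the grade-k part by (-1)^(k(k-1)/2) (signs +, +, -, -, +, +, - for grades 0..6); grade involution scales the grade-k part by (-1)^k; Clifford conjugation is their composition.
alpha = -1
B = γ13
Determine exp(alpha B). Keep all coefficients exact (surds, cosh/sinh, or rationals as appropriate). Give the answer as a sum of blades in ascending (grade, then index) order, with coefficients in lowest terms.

B^2 = (1)^2*(γ13)^2 = 1*(+1) = 1 (a basis 2-blade squares to minus the product of its generators' squares).
B^2 = 1 — since the square is positive, the closed form is hyperbolic: l = 1, alpha*l = -1, so exp(alpha B) = cosh(-1) + (sinh(-1)/1)*B = cosh(1) + (-sinh(1))*B.
Answer: cosh(1) - sinh(1)*γ13


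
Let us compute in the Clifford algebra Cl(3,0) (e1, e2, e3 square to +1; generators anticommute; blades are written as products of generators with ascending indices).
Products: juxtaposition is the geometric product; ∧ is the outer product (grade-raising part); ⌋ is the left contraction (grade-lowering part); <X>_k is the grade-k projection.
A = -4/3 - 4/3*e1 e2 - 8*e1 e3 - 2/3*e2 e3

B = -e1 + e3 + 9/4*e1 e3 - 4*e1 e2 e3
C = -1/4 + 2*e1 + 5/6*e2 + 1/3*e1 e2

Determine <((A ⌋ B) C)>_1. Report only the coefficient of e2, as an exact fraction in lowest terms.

step 1: 18 - 4/3*e1 + 32*e2 - 20/3*e3 - 3*e1 e3 + 16/3*e1 e2 e3
step 2: 39/2 + 77/3*e1 + 59/9*e2 + 53/9*e3 - 532/9*e1 e2 + 347/36*e1 e3 + 137/9*e2 e3 - 19/18*e1 e2 e3
step 3: 77/3*e1 + 59/9*e2 + 53/9*e3
Answer: 59/9


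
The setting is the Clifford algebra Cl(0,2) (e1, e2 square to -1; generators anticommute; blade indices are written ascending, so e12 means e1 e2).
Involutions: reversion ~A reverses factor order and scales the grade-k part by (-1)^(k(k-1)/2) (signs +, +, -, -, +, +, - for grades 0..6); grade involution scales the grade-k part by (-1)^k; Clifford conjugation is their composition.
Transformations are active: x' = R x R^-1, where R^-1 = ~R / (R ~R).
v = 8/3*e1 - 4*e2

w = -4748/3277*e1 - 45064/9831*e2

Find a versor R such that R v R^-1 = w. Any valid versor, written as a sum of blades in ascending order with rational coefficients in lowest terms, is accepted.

Key observation: q(v) = q(w) = -208/9 (sandwiches preserve the norm), so R = v + w = 11972/9831*e1 - 84388/9831*e2 works whenever it is invertible — the component of v along it is kept and (v - w)/2 reverses, sending v to w.
Answer: 11972/9831*e1 - 84388/9831*e2


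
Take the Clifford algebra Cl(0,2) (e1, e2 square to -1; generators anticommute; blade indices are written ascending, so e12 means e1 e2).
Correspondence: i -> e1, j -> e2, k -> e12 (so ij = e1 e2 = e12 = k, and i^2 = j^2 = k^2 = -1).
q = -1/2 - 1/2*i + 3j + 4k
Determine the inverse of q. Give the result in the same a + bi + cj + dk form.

In blades: q = -1/2 - 1/2*e1 + 3*e2 + 4*e12.
With qbar = -1/2 + 1/2*e1 - 3*e2 - 4*e12 (scalar fixed, mapped units negated), q qbar = 51/2 (the sum of squared coefficients), so q^-1 = qbar / (51/2) = -1/51 + 1/51*e1 - 2/17*e2 - 8/51*e12; translating back:
Answer: -1/51 + 1/51*i - 2/17*j - 8/51*k


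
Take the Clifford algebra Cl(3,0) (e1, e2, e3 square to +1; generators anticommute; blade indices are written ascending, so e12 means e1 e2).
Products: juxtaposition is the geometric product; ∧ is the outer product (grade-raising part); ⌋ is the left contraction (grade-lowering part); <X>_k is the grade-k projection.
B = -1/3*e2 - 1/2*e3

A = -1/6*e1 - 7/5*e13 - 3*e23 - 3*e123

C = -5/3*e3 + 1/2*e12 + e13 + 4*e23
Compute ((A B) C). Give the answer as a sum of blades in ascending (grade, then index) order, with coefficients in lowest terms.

step 1: 7/10*e1 + 3/2*e2 - e3 + 14/9*e12 - 11/12*e13 - 7/15*e123
step 2: 65/36 + 164/45*e1 + 233/60*e2 + 104/15*e3 + 40/9*e12 + 91/18*e13 - 325/72*e23 - 242/135*e123
Answer: 65/36 + 164/45*e1 + 233/60*e2 + 104/15*e3 + 40/9*e12 + 91/18*e13 - 325/72*e23 - 242/135*e123


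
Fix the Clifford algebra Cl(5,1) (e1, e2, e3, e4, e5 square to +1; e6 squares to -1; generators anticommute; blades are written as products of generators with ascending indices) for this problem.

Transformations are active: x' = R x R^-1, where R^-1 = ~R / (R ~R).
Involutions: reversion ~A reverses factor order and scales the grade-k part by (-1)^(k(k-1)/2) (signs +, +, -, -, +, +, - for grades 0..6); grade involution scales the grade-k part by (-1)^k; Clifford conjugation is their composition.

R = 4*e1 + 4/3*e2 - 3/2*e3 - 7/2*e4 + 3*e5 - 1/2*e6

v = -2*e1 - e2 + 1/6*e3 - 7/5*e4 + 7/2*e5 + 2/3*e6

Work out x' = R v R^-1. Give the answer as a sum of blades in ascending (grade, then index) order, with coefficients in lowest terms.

~R = 4*e1 + 4/3*e2 - 3/2*e3 - 7/2*e4 + 3*e5 - 1/2*e6, and R ~R = 1477/36, so R^-1 = ~R / (1477/36).
R v = 123/20 - 4/3*e1 e2 - 7/3*e1 e3 - 63/5*e1 e4 + 20*e1 e5 + 5/3*e1 e6 - 23/18*e2 e3 - 161/30*e2 e4 + 23/3*e2 e5 + 7/18*e2 e6 + 161/60*e3 e4 - 23/4*e3 e5 - 11/12*e3 e6 - 161/20*e4 e5 - 91/30*e4 e6 + 15/4*e5 e6
Answer: 23626/7385*e1 + 10337/7385*e2 - 27311/44310*e3 + 74/211*e4 - 38411/14770*e5 - 18091/22155*e6


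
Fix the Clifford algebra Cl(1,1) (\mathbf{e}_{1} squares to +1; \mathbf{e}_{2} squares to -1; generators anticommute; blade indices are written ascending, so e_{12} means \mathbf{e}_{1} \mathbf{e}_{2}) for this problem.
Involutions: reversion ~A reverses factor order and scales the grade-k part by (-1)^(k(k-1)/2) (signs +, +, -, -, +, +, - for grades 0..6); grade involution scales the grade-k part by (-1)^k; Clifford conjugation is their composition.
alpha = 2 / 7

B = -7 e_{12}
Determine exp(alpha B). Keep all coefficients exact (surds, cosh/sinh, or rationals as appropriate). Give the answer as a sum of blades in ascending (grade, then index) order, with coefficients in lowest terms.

B^2 = (-7)^2*(e_{12})^2 = 49*(+1) = 49 (a basis 2-blade squares to minus the product of its generators' squares).
B^2 = 49 — B^2 > 0, so the exponential closes hyperbolically: l = 7, alpha*l = 2, so exp(alpha B) = cosh(2) + (sinh(2)/7)*B = \cosh{\left(2 \right)} + (\frac{\sinh{\left(2 \right)}}{7})*B.
Answer: \cosh{\left(2 \right)} - \sinh{\left(2 \right)} e_{12}


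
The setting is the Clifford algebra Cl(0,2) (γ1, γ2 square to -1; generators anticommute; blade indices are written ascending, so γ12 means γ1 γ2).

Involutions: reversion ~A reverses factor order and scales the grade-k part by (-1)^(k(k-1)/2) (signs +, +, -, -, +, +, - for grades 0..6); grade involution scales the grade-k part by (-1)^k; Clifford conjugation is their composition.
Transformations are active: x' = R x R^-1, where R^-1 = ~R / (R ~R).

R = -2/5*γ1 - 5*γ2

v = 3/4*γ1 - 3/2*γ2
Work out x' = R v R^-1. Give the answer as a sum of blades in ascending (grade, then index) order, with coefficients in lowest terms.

~R = -2/5*γ1 - 5*γ2, and R ~R = -629/25, so R^-1 = ~R / (-629/25).
R v = -36/5 + 87/20*γ12
Answer: -2463/2516*γ1 - 1713/1258*γ2


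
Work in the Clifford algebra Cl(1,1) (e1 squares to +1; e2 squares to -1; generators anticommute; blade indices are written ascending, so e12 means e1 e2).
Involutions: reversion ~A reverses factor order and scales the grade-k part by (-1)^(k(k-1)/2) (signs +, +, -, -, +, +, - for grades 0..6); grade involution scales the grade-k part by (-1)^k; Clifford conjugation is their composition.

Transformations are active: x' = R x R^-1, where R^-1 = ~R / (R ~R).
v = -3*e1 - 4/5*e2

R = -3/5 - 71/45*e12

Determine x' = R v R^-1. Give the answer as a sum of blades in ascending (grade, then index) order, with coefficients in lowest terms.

~R = -3/5 + 71/45*e12, and R ~R = -4312/2025, so R^-1 = ~R / (-4312/2025).
R v = 121/225*e1 - 319/75*e2
Answer: 3237/980*e1 - 313/196*e2


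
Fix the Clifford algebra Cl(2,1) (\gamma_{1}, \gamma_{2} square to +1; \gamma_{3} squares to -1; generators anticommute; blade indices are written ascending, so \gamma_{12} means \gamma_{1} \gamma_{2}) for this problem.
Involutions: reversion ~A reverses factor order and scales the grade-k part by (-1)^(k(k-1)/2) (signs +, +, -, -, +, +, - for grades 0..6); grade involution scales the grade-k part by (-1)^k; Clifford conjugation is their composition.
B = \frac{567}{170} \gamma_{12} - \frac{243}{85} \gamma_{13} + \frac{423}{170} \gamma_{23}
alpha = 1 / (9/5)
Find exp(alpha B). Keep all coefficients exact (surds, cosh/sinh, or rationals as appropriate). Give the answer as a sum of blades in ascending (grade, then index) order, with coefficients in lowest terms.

B^2 term by term: the squares give (\frac{567}{170})^2*(\gamma_{12})^2 + (-\frac{243}{85})^2*(\gamma_{13})^2 + (\frac{423}{170})^2*(\gamma_{23})^2 = \frac{321489}{28900}*(-1) + \frac{59049}{7225}*(+1) + \frac{178929}{28900}*(+1) = \frac{81}{25} (each basis 2-blade squares to minus the product of its generators' squares); cross terms between blades sharing an index anticommute and cancel. So B^2 = \frac{81}{25}.
B^2 = \frac{81}{25} — the positive square puts this in the hyperbolic regime; l = \frac{9}{5}, alpha*l = 1, so exp(alpha B) = cosh(1) + (sinh(1)/(\frac{9}{5}))*B = \cosh{\left(1 \right)} + (\frac{5 \sinh{\left(1 \right)}}{9})*B.
Answer: \cosh{\left(1 \right)} + \frac{63 \sinh{\left(1 \right)}}{34} \gamma_{12} - \frac{27 \sinh{\left(1 \right)}}{17} \gamma_{13} + \frac{47 \sinh{\left(1 \right)}}{34} \gamma_{23}


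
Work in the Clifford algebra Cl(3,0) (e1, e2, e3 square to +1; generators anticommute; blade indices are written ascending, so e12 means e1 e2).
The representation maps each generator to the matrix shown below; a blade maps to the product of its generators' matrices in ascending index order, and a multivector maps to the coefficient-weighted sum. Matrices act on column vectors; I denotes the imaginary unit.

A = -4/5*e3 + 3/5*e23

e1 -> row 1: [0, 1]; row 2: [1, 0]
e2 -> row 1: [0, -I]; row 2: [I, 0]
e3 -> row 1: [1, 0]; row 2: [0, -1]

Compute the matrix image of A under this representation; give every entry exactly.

Bivector images (products of the table entries): rho(e23) = rho(e2)rho(e3) = row 1: [0, I]; row 2: [I, 0].
M = (-4/5)*rho(e3) + (3/5)*rho(e23), summed entrywise:
Answer: row 1: [-4/5, 3*I/5]; row 2: [3*I/5, 4/5]


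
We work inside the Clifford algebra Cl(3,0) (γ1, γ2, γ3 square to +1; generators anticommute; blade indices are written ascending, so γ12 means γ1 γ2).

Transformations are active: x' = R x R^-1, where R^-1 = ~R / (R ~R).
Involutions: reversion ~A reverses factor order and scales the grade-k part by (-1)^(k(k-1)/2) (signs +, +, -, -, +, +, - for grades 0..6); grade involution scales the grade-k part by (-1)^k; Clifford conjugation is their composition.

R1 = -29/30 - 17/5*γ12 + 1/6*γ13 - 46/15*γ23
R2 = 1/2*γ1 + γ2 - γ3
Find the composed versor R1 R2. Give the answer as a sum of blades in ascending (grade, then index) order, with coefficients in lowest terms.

Distribute over the terms of R2 (each basis-blade product reordered to ascending indices, repeated generators contracted through their squares):
R1 (1/2*γ1) = -29/60*γ1 + 17/10*γ2 - 1/12*γ3 - 23/15*γ123
R1 (γ2) = -17/5*γ1 - 29/30*γ2 + 46/15*γ3 - 1/6*γ123
R1 (-γ3) = -1/6*γ1 + 46/15*γ2 + 29/30*γ3 + 17/5*γ123
Summing the partial products and collecting blades:
Answer: -81/20*γ1 + 19/5*γ2 + 79/20*γ3 + 17/10*γ123


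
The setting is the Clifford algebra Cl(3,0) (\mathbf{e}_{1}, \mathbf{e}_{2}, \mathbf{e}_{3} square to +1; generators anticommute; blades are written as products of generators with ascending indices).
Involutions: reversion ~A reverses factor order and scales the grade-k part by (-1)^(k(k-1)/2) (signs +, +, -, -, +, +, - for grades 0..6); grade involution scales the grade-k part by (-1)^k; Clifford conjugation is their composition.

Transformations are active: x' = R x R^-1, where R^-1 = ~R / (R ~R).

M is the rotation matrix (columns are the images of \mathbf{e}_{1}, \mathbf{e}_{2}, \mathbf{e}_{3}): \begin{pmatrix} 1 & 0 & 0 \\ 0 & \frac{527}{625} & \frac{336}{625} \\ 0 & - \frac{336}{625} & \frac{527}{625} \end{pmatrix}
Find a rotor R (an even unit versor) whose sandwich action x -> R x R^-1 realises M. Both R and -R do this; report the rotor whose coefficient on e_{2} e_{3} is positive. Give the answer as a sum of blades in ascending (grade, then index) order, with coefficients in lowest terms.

Method: write R = a + b12*e_{1} e_{2} + b13*e_{1} e_{3} + b23*e_{2} e_{3} with a^2 + b12^2 + b13^2 + b23^2 = 1 (so R^-1 = ~R). Expanding the columns R e_j ~R gives tr M = 4a^2 - 1 and, from the antisymmetric part, M21 - M12 = -4a*b12, M13 - M31 = 4a*b13, M32 - M23 = -4a*b23.
Here tr M = \frac{1679}{625}, so a^2 = (1 + tr M)/4 = \frac{576}{625} and a = ±\frac{24}{25}. Taking a = \frac{24}{25}: M21 - M12 = 0, M13 - M31 = 0, M32 - M23 = -\frac{672}{625}, giving b12 = 0, b13 = 0, b23 = \frac{7}{25}, i.e. R = \frac{24}{25} + \frac{7}{25} e_{2} e_{3}.
Its e_{2} e_{3} coefficient is already positive.
Answer: \frac{24}{25} + \frac{7}{25} e_{2} e_{3}. Note: both R and -R realise this M (trace \frac{1679}{625}); the covering map identifies them, and the e_{2} e_{3}-coefficient sign is the tie-breaker.


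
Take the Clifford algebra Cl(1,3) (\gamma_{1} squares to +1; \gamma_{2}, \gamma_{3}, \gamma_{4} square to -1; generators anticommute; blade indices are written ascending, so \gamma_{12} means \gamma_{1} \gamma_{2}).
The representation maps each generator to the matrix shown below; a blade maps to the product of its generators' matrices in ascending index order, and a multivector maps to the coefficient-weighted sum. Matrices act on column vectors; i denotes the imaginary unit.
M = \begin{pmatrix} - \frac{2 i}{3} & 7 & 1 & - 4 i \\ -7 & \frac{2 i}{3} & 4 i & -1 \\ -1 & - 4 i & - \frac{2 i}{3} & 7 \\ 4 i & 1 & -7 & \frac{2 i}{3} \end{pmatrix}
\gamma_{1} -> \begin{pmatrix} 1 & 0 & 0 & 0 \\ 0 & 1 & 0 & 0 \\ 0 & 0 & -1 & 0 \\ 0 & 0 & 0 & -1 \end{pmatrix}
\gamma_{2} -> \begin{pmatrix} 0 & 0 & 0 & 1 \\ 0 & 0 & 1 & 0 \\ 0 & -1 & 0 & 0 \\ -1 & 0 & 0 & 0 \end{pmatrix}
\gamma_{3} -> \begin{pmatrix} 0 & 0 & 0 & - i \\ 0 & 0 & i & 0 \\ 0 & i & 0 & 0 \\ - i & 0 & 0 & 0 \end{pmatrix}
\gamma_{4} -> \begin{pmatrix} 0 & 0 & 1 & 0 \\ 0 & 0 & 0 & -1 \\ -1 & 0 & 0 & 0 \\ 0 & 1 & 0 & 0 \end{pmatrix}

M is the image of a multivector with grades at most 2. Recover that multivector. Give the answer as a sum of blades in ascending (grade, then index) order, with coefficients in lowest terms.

Method: the blade images are trace-orthogonal — tr(rho(e_A) rho(e_B)^-1) = 4 if A = B and 0 otherwise — and rho(e_A)^-1 = (e_A)^2 * rho(e_A) with (e_A)^2 = +1 or -1, so the coefficient of e_A in the preimage is (e_A)^2 * tr(M rho(e_A))/4.
Nonzero projections over blades of grade <= 2: \gamma_{4}: (\gamma_{4})^2 = -1, tr(M rho(\gamma_{4})) = -4, coefficient 1; \gamma_{13}: (\gamma_{13})^2 = +1, tr(M rho(\gamma_{13})) = 16, coefficient 4; \gamma_{23}: (\gamma_{23})^2 = -1, tr(M rho(\gamma_{23})) = - \frac{8}{3}, coefficient \frac{2}{3}; \gamma_{24}: (\gamma_{24})^2 = -1, tr(M rho(\gamma_{24})) = -28, coefficient 7. Every other blade of grade <= 2 projects to 0.
Answer: \gamma_{4} + 4 \gamma_{13} + \frac{2}{3} \gamma_{23} + 7 \gamma_{24}


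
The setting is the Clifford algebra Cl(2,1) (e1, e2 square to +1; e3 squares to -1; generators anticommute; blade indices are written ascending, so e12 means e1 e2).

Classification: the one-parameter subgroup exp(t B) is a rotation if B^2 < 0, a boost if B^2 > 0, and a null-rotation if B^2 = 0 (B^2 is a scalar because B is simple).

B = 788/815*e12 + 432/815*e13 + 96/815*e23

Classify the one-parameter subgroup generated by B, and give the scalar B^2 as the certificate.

B^2 term by term: the squares give (788/815)^2*(e12)^2 + (432/815)^2*(e13)^2 + (96/815)^2*(e23)^2 = 620944/664225*(-1) + 186624/664225*(+1) + 9216/664225*(+1) = -16/25 (each basis 2-blade squares to minus the product of its generators' squares); cross terms between blades sharing an index anticommute and cancel. So B^2 = -16/25.
Answer: rotation, certificate B^2 = -16/25. Check the certificate: B^2 = -16/25, and that sign is decisive whatever form B takes.


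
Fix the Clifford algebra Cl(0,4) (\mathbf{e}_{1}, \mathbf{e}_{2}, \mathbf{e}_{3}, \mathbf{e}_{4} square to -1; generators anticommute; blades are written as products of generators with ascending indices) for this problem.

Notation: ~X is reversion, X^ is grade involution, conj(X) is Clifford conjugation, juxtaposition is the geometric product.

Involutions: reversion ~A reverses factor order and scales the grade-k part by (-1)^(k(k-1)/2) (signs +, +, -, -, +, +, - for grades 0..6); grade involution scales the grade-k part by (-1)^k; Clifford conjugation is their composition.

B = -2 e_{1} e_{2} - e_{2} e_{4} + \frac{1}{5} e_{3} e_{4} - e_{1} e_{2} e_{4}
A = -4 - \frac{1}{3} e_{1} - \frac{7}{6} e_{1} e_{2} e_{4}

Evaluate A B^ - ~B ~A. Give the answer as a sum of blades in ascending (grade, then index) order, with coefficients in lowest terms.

first term: -\frac{7}{6} - \frac{7}{6} e_{1} - \frac{2}{3} e_{2} - \frac{7}{3} e_{4} + 8 e_{1} e_{2} + \frac{13}{3} e_{2} e_{4} - \frac{4}{5} e_{3} e_{4} - \frac{7}{30} e_{1} e_{2} e_{3} - \frac{11}{3} e_{1} e_{2} e_{4} - \frac{1}{15} e_{1} e_{3} e_{4}
second term: \frac{7}{6} - \frac{7}{6} e_{1} - \frac{2}{3} e_{2} - \frac{7}{3} e_{4} - 8 e_{1} e_{2} - \frac{11}{3} e_{2} e_{4} + \frac{4}{5} e_{3} e_{4} + \frac{7}{30} e_{1} e_{2} e_{3} - \frac{13}{3} e_{1} e_{2} e_{4} + \frac{1}{15} e_{1} e_{3} e_{4}
Answer: -\frac{7}{3} + 16 e_{1} e_{2} + 8 e_{2} e_{4} - \frac{8}{5} e_{3} e_{4} - \frac{7}{15} e_{1} e_{2} e_{3} + \frac{2}{3} e_{1} e_{2} e_{4} - \frac{2}{15} e_{1} e_{3} e_{4}


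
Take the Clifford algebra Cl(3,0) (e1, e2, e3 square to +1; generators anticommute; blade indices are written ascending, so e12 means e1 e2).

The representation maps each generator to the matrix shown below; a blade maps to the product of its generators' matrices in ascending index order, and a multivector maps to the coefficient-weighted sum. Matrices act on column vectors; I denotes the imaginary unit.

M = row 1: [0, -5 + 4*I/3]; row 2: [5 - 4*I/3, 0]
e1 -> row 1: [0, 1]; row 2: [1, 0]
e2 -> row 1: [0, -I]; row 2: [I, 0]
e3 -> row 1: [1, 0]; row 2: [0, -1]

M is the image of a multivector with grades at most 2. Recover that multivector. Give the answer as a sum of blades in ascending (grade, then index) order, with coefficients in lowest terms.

Method: 1, rho(e1), rho(e2), rho(e3) form a trace-orthogonal basis of the 2x2 complex matrices (tr(X Y) = 2 if X = Y, else 0), so M = m0*1 + m1*rho(e1) + m2*rho(e2) + m3*rho(e3) with m0 = tr(M)/2 = 0, m1 = tr(M rho(e1))/2 = 0, m2 = tr(M rho(e2))/2 = -4/3 - 5*I, m3 = tr(M rho(e3))/2 = 0.
Multiplying table entries, the bivector images are rho(e12) = I*rho(e3), rho(e13) = -I*rho(e2), rho(e23) = I*rho(e1); with real blade coefficients the real parts of m0..m3 are the coefficients of 1, e1, e2, e3 and the imaginary parts give the bivectors (e23: Im m1, e13: -Im m2, e12: Im m3).
Answer: -4/3*e2 + 5*e13


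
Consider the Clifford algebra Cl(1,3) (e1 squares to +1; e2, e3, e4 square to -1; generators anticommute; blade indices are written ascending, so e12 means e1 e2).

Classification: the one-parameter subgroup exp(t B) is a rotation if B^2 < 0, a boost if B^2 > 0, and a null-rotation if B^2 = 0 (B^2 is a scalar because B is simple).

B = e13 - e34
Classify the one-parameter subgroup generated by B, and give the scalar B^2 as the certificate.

B^2 term by term: the squares give (1)^2*(e13)^2 + (-1)^2*(e34)^2 = 1*(+1) + 1*(-1) = 0 (each basis 2-blade squares to minus the product of its generators' squares); cross terms between blades sharing an index anticommute and cancel. So B^2 = 0.
Answer: null-rotation, certificate B^2 = 0. One invariant decides it: the square 0 survives every conjugation, and its sign is exactly the classification.


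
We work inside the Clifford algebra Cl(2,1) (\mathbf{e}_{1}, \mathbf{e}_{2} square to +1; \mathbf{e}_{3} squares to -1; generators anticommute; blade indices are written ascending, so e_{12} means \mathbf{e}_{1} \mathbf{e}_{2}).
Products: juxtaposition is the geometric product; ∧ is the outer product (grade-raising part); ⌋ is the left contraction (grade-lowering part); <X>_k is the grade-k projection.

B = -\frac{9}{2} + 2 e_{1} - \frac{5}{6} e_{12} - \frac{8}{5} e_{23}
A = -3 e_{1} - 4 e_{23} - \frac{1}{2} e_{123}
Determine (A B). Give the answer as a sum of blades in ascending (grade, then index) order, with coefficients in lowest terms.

step 1: \frac{2}{5} + \frac{143}{10} e_{1} + \frac{5}{2} e_{2} - \frac{5}{12} e_{3} - \frac{10}{3} e_{13} + 17 e_{23} - \frac{19}{20} e_{123}
Answer: \frac{2}{5} + \frac{143}{10} e_{1} + \frac{5}{2} e_{2} - \frac{5}{12} e_{3} - \frac{10}{3} e_{13} + 17 e_{23} - \frac{19}{20} e_{123}


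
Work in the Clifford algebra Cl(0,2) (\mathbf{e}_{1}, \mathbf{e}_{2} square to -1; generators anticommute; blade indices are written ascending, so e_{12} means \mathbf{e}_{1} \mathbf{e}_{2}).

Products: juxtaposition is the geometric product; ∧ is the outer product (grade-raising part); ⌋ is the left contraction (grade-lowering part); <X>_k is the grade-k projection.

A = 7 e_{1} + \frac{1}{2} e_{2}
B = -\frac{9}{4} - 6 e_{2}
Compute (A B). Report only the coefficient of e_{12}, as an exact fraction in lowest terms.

step 1: 3 - \frac{63}{4} e_{1} - \frac{9}{8} e_{2} - 42 e_{12}
Answer: -42


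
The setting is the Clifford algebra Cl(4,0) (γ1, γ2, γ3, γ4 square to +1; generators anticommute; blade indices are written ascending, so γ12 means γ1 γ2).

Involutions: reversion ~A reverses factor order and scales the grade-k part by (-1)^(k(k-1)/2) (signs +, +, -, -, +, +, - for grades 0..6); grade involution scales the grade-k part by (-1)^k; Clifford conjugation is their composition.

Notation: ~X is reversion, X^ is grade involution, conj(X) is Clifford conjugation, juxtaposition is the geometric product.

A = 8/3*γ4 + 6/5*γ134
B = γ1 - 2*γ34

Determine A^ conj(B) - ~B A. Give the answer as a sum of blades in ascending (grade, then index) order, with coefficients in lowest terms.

first term: 12/5*γ1 + 16/3*γ3 - 8/3*γ14 + 6/5*γ34
second term: -12/5*γ1 + 16/3*γ3 + 8/3*γ14 + 6/5*γ34
Answer: 24/5*γ1 - 16/3*γ14
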